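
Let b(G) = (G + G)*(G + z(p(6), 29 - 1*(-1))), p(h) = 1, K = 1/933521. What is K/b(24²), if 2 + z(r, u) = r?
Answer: 1/618364310400 ≈ 1.6172e-12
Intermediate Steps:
K = 1/933521 ≈ 1.0712e-6
z(r, u) = -2 + r
b(G) = 2*G*(-1 + G) (b(G) = (G + G)*(G + (-2 + 1)) = (2*G)*(G - 1) = (2*G)*(-1 + G) = 2*G*(-1 + G))
K/b(24²) = 1/(933521*((2*24²*(-1 + 24²)))) = 1/(933521*((2*576*(-1 + 576)))) = 1/(933521*((2*576*575))) = (1/933521)/662400 = (1/933521)*(1/662400) = 1/618364310400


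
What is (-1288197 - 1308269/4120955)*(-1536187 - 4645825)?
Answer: 32817848539767644848/4120955 ≈ 7.9636e+12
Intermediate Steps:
(-1288197 - 1308269/4120955)*(-1536187 - 4645825) = (-1288197 - 1308269*1/4120955)*(-6182012) = (-1288197 - 1308269/4120955)*(-6182012) = -5308603176404/4120955*(-6182012) = 32817848539767644848/4120955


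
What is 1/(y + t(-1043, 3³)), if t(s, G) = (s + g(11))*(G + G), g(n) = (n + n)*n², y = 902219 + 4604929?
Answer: 1/5594574 ≈ 1.7874e-7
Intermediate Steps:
y = 5507148
g(n) = 2*n³ (g(n) = (2*n)*n² = 2*n³)
t(s, G) = 2*G*(2662 + s) (t(s, G) = (s + 2*11³)*(G + G) = (s + 2*1331)*(2*G) = (s + 2662)*(2*G) = (2662 + s)*(2*G) = 2*G*(2662 + s))
1/(y + t(-1043, 3³)) = 1/(5507148 + 2*3³*(2662 - 1043)) = 1/(5507148 + 2*27*1619) = 1/(5507148 + 87426) = 1/5594574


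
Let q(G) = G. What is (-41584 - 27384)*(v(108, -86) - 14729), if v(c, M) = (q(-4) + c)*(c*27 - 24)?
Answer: -19727537752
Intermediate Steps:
v(c, M) = (-24 + 27*c)*(-4 + c) (v(c, M) = (-4 + c)*(c*27 - 24) = (-4 + c)*(27*c - 24) = (-4 + c)*(-24 + 27*c) = (-24 + 27*c)*(-4 + c))
(-41584 - 27384)*(v(108, -86) - 14729) = (-41584 - 27384)*((96 - 132*108 + 27*108²) - 14729) = -68968*((96 - 14256 + 27*11664) - 14729) = -68968*((96 - 14256 + 314928) - 14729) = -68968*(300768 - 14729) = -68968*286039 = -19727537752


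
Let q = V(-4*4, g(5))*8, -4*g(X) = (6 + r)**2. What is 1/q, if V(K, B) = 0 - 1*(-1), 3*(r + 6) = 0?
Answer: 1/8 ≈ 0.12500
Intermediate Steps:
r = -6 (r = -6 + (1/3)*0 = -6 + 0 = -6)
g(X) = 0 (g(X) = -(6 - 6)**2/4 = -1/4*0**2 = -1/4*0 = 0)
V(K, B) = 1 (V(K, B) = 0 + 1 = 1)
q = 8 (q = 1*8 = 8)
1/q = 1/8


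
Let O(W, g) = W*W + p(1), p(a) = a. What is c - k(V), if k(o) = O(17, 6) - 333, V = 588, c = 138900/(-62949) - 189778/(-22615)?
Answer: 23339850709/474530545 ≈ 49.185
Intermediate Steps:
c = 2935037274/474530545 (c = 138900*(-1/62949) - 189778*(-1/22615) = -46300/20983 + 189778/22615 = 2935037274/474530545 ≈ 6.1851)
O(W, g) = 1 + W**2 (O(W, g) = W*W + 1 = W**2 + 1 = 1 + W**2)
k(o) = -43 (k(o) = (1 + 17**2) - 333 = (1 + 289) - 333 = 290 - 333 = -43)
c - k(V) = 2935037274/474530545 - 1*(-43) = 2935037274/474530545 + 43 = 23339850709/474530545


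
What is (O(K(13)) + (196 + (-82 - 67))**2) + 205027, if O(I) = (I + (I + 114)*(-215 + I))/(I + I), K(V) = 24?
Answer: 1653499/8 ≈ 2.0669e+5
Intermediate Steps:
O(I) = (I + (-215 + I)*(114 + I))/(2*I) (O(I) = (I + (114 + I)*(-215 + I))/((2*I)) = (I + (-215 + I)*(114 + I))*(1/(2*I)) = (I + (-215 + I)*(114 + I))/(2*I))
(O(K(13)) + (196 + (-82 - 67))**2) + 205027 = ((-50 + (1/2)*24 - 12255/24) + (196 + (-82 - 67))**2) + 205027 = ((-50 + 12 - 12255*1/24) + (196 - 149)**2) + 205027 = ((-50 + 12 - 4085/8) + 47**2) + 205027 = (-4389/8 + 2209) + 205027 = 13283/8 + 205027 = 1653499/8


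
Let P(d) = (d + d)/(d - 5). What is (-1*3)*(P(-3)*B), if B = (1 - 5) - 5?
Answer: 81/4 ≈ 20.250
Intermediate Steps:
B = -9 (B = -4 - 5 = -9)
P(d) = 2*d/(-5 + d) (P(d) = (2*d)/(-5 + d) = 2*d/(-5 + d))
(-1*3)*(P(-3)*B) = (-1*3)*((2*(-3)/(-5 - 3))*(-9)) = -3*2*(-3)/(-8)*(-9) = -3*2*(-3)*(-1/8)*(-9) = -9*(-9)/4 = -3*(-27/4) = 81/4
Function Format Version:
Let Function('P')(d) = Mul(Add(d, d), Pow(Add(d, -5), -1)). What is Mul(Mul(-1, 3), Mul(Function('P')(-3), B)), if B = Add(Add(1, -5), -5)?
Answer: Rational(81, 4) ≈ 20.250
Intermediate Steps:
B = -9 (B = Add(-4, -5) = -9)
Function('P')(d) = Mul(2, d, Pow(Add(-5, d), -1)) (Function('P')(d) = Mul(Mul(2, d), Pow(Add(-5, d), -1)) = Mul(2, d, Pow(Add(-5, d), -1)))
Mul(Mul(-1, 3), Mul(Function('P')(-3), B)) = Mul(Mul(-1, 3), Mul(Mul(2, -3, Pow(Add(-5, -3), -1)), -9)) = Mul(-3, Mul(Mul(2, -3, Pow(-8, -1)), -9)) = Mul(-3, Mul(Mul(2, -3, Rational(-1, 8)), -9)) = Mul(-3, Mul(Rational(3, 4), -9)) = Mul(-3, Rational(-27, 4)) = Rational(81, 4)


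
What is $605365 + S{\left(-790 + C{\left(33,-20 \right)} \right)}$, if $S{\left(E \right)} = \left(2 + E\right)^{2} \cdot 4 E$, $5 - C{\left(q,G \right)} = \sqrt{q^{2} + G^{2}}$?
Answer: $-1938496651 - 7375552 \sqrt{1489} \approx -2.2231 \cdot 10^{9}$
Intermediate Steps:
$C{\left(q,G \right)} = 5 - \sqrt{G^{2} + q^{2}}$ ($C{\left(q,G \right)} = 5 - \sqrt{q^{2} + G^{2}} = 5 - \sqrt{G^{2} + q^{2}}$)
$S{\left(E \right)} = 4 E \left(2 + E\right)^{2}$ ($S{\left(E \right)} = 4 \left(2 + E\right)^{2} E = 4 E \left(2 + E\right)^{2}$)
$605365 + S{\left(-790 + C{\left(33,-20 \right)} \right)} = 605365 + 4 \left(-790 + \left(5 - \sqrt{\left(-20\right)^{2} + 33^{2}}\right)\right) \left(2 - \left(785 + \sqrt{\left(-20\right)^{2} + 33^{2}}\right)\right)^{2} = 605365 + 4 \left(-790 + \left(5 - \sqrt{400 + 1089}\right)\right) \left(2 - \left(785 + \sqrt{400 + 1089}\right)\right)^{2} = 605365 + 4 \left(-790 + \left(5 - \sqrt{1489}\right)\right) \left(2 - \left(785 + \sqrt{1489}\right)\right)^{2} = 605365 + 4 \left(-785 - \sqrt{1489}\right) \left(2 - \left(785 + \sqrt{1489}\right)\right)^{2} = 605365 + 4 \left(-785 - \sqrt{1489}\right) \left(-783 - \sqrt{1489}\right)^{2} = 605365 + 4 \left(-783 - \sqrt{1489}\right)^{2} \left(-785 - \sqrt{1489}\right)$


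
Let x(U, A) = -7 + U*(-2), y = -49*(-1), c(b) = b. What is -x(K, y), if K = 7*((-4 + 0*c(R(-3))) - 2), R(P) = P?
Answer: -77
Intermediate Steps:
y = 49
K = -42 (K = 7*((-4 + 0*(-3)) - 2) = 7*((-4 + 0) - 2) = 7*(-4 - 2) = 7*(-6) = -42)
x(U, A) = -7 - 2*U
-x(K, y) = -(-7 - 2*(-42)) = -(-7 + 84) = -1*77 = -77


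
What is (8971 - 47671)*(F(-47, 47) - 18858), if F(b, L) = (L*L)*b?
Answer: 4747754700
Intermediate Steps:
F(b, L) = b*L² (F(b, L) = L²*b = b*L²)
(8971 - 47671)*(F(-47, 47) - 18858) = (8971 - 47671)*(-47*47² - 18858) = -38700*(-47*2209 - 18858) = -38700*(-103823 - 18858) = -38700*(-122681) = 4747754700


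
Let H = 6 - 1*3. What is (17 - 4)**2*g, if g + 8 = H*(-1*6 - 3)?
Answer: -5915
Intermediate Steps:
H = 3 (H = 6 - 3 = 3)
g = -35 (g = -8 + 3*(-1*6 - 3) = -8 + 3*(-6 - 3) = -8 + 3*(-9) = -8 - 27 = -35)
(17 - 4)**2*g = (17 - 4)**2*(-35) = 13**2*(-35) = 169*(-35) = -5915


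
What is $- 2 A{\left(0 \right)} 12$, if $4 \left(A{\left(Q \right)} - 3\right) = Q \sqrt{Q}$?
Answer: $-72$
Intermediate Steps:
$A{\left(Q \right)} = 3 + \frac{Q^{\frac{3}{2}}}{4}$ ($A{\left(Q \right)} = 3 + \frac{Q \sqrt{Q}}{4} = 3 + \frac{Q^{\frac{3}{2}}}{4}$)
$- 2 A{\left(0 \right)} 12 = - 2 \left(3 + \frac{0^{\frac{3}{2}}}{4}\right) 12 = - 2 \left(3 + \frac{1}{4} \cdot 0\right) 12 = - 2 \left(3 + 0\right) 12 = - 2 \cdot 3 \cdot 12 = \left(-2\right) 36 = -72$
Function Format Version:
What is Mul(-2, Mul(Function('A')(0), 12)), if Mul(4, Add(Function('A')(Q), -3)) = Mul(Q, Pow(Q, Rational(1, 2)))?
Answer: -72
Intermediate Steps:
Function('A')(Q) = Add(3, Mul(Rational(1, 4), Pow(Q, Rational(3, 2)))) (Function('A')(Q) = Add(3, Mul(Rational(1, 4), Mul(Q, Pow(Q, Rational(1, 2))))) = Add(3, Mul(Rational(1, 4), Pow(Q, Rational(3, 2)))))
Mul(-2, Mul(Function('A')(0), 12)) = Mul(-2, Mul(Add(3, Mul(Rational(1, 4), Pow(0, Rational(3, 2)))), 12)) = Mul(-2, Mul(Add(3, Mul(Rational(1, 4), 0)), 12)) = Mul(-2, Mul(Add(3, 0), 12)) = Mul(-2, Mul(3, 12)) = Mul(-2, 36) = -72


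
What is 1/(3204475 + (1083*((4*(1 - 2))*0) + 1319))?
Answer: 1/3205794 ≈ 3.1194e-7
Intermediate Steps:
1/(3204475 + (1083*((4*(1 - 2))*0) + 1319)) = 1/(3204475 + (1083*((4*(-1))*0) + 1319)) = 1/(3204475 + (1083*(-4*0) + 1319)) = 1/(3204475 + (1083*0 + 1319)) = 1/(3204475 + (0 + 1319)) = 1/(3204475 + 1319) = 1/3205794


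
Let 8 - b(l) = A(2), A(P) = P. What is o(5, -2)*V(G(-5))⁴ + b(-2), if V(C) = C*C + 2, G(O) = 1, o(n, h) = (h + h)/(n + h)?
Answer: -102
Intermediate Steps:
o(n, h) = 2*h/(h + n) (o(n, h) = (2*h)/(h + n) = 2*h/(h + n))
V(C) = 2 + C² (V(C) = C² + 2 = 2 + C²)
b(l) = 6 (b(l) = 8 - 1*2 = 8 - 2 = 6)
o(5, -2)*V(G(-5))⁴ + b(-2) = (2*(-2)/(-2 + 5))*(2 + 1²)⁴ + 6 = (2*(-2)/3)*(2 + 1)⁴ + 6 = (2*(-2)*(⅓))*3⁴ + 6 = -4/3*81 + 6 = -108 + 6 = -102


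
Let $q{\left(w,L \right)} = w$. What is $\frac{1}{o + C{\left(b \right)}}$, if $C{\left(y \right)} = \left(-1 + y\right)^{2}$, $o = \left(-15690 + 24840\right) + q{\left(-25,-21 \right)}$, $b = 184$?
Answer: $\frac{1}{42614} \approx 2.3466 \cdot 10^{-5}$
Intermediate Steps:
$o = 9125$ ($o = \left(-15690 + 24840\right) - 25 = 9150 - 25 = 9125$)
$\frac{1}{o + C{\left(b \right)}} = \frac{1}{9125 + \left(-1 + 184\right)^{2}} = \frac{1}{9125 + 183^{2}} = \frac{1}{9125 + 33489} = \frac{1}{42614}$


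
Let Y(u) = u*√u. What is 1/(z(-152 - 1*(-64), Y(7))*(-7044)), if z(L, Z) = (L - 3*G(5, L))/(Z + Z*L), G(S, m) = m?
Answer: 203*√7/413248 ≈ 0.0012997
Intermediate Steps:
Y(u) = u^(3/2)
z(L, Z) = -2*L/(Z + L*Z) (z(L, Z) = (L - 3*L)/(Z + Z*L) = (-2*L)/(Z + L*Z) = -2*L/(Z + L*Z))
1/(z(-152 - 1*(-64), Y(7))*(-7044)) = 1/(-2*(-152 - 1*(-64))/((7^(3/2))*(1 + (-152 - 1*(-64))))*(-7044)) = -1/7044/(-2*(-152 + 64)/((7*√7)*(1 + (-152 + 64)))) = -1/7044/(-2*(-88)*√7/49/(1 - 88)) = -1/7044/(-2*(-88)*√7/49/(-87)) = -1/7044/(-2*(-88)*√7/49*(-1/87)) = -1/7044/(-176*√7/4263) = -609*√7/176*(-1/7044) = 203*√7/413248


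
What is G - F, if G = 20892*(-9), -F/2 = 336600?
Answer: 485172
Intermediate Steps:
F = -673200 (F = -2*336600 = -673200)
G = -188028
G - F = -188028 - 1*(-673200) = -188028 + 673200 = 485172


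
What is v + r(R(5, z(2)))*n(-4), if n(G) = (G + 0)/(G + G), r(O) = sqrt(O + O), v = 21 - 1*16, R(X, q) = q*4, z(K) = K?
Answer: 7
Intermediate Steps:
R(X, q) = 4*q
v = 5 (v = 21 - 16 = 5)
r(O) = sqrt(2)*sqrt(O) (r(O) = sqrt(2*O) = sqrt(2)*sqrt(O))
n(G) = 1/2 (n(G) = G/((2*G)) = G*(1/(2*G)) = 1/2)
v + r(R(5, z(2)))*n(-4) = 5 + (sqrt(2)*sqrt(4*2))*(1/2) = 5 + (sqrt(2)*sqrt(8))*(1/2) = 5 + (sqrt(2)*(2*sqrt(2)))*(1/2) = 5 + 4*(1/2) = 5 + 2 = 7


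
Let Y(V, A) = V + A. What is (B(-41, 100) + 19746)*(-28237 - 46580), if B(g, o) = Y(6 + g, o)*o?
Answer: -1963646982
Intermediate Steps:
Y(V, A) = A + V
B(g, o) = o*(6 + g + o) (B(g, o) = (o + (6 + g))*o = (6 + g + o)*o = o*(6 + g + o))
(B(-41, 100) + 19746)*(-28237 - 46580) = (100*(6 - 41 + 100) + 19746)*(-28237 - 46580) = (100*65 + 19746)*(-74817) = (6500 + 19746)*(-74817) = 26246*(-74817) = -1963646982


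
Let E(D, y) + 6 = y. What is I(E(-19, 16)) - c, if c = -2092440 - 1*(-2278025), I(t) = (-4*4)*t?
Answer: -185745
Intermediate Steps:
E(D, y) = -6 + y
I(t) = -16*t
c = 185585 (c = -2092440 + 2278025 = 185585)
I(E(-19, 16)) - c = -16*(-6 + 16) - 1*185585 = -16*10 - 185585 = -160 - 185585 = -185745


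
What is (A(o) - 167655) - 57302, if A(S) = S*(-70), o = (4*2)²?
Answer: -229437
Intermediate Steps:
o = 64 (o = 8² = 64)
A(S) = -70*S
(A(o) - 167655) - 57302 = (-70*64 - 167655) - 57302 = (-4480 - 167655) - 57302 = -172135 - 57302 = -229437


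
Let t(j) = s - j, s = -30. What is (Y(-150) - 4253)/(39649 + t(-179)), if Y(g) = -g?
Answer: -373/3618 ≈ -0.10310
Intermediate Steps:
t(j) = -30 - j
(Y(-150) - 4253)/(39649 + t(-179)) = (-1*(-150) - 4253)/(39649 + (-30 - 1*(-179))) = (150 - 4253)/(39649 + (-30 + 179)) = -4103/(39649 + 149) = -4103/39798 = -4103*1/39798 = -373/3618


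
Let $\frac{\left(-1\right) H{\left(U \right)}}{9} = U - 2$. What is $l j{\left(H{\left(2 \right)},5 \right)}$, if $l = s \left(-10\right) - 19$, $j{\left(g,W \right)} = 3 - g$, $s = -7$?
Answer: $153$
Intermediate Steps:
$H{\left(U \right)} = 18 - 9 U$ ($H{\left(U \right)} = - 9 \left(U - 2\right) = - 9 \left(-2 + U\right) = 18 - 9 U$)
$l = 51$ ($l = \left(-7\right) \left(-10\right) - 19 = 70 - 19 = 51$)
$l j{\left(H{\left(2 \right)},5 \right)} = 51 \left(3 - \left(18 - 18\right)\right) = 51 \left(3 - 0\right) = 51 \left(3 + 0\right) = 51 \cdot 3 = 153$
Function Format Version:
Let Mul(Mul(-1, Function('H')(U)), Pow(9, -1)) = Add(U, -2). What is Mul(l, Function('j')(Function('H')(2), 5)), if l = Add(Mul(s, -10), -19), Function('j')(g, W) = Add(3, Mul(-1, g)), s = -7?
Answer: 153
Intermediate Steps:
Function('H')(U) = Add(18, Mul(-9, U)) (Function('H')(U) = Mul(-9, Add(U, -2)) = Mul(-9, Add(-2, U)) = Add(18, Mul(-9, U)))
l = 51 (l = Add(Mul(-7, -10), -19) = Add(70, -19) = 51)
Mul(l, Function('j')(Function('H')(2), 5)) = Mul(51, Add(3, Mul(-1, Add(18, Mul(-9, 2))))) = Mul(51, Add(3, Mul(-1, Add(18, -18)))) = Mul(51, Add(3, Mul(-1, 0))) = Mul(51, Add(3, 0)) = Mul(51, 3) = 153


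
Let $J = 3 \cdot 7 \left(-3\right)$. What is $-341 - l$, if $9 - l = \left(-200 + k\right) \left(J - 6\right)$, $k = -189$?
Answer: $26491$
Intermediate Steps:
$J = -63$ ($J = 21 \left(-3\right) = -63$)
$l = -26832$ ($l = 9 - \left(-200 - 189\right) \left(-63 - 6\right) = 9 - \left(-389\right) \left(-69\right) = 9 - 26841 = -26832$)
$-341 - l = -341 - -26832 = -341 + 26832 = 26491$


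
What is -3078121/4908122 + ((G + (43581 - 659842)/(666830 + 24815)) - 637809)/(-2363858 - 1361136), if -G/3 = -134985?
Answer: -1784980478117407407/3161288833375501465 ≈ -0.56464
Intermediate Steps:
G = 404955 (G = -3*(-134985) = 404955)
-3078121/4908122 + ((G + (43581 - 659842)/(666830 + 24815)) - 637809)/(-2363858 - 1361136) = -3078121/4908122 + ((404955 + (43581 - 659842)/(666830 + 24815)) - 637809)/(-2363858 - 1361136) = -3078121*1/4908122 + ((404955 - 616261/691645) - 637809)/(-3724994) = -3078121/4908122 + ((404955 - 616261*1/691645) - 637809)*(-1/3724994) = -3078121/4908122 + ((404955 - 616261/691645) - 637809)*(-1/3724994) = -3078121/4908122 + (280084484714/691645 - 637809)*(-1/3724994) = -3078121/4908122 - 161052921091/691645*(-1/3724994) = -3078121/4908122 + 161052921091/2576373475130 = -1784980478117407407/3161288833375501465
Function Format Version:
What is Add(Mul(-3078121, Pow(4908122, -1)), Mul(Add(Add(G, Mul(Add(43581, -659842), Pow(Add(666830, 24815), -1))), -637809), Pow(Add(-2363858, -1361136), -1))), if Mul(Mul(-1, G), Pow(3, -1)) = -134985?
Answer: Rational(-1784980478117407407, 3161288833375501465) ≈ -0.56464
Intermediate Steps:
G = 404955 (G = Mul(-3, -134985) = 404955)
Add(Mul(-3078121, Pow(4908122, -1)), Mul(Add(Add(G, Mul(Add(43581, -659842), Pow(Add(666830, 24815), -1))), -637809), Pow(Add(-2363858, -1361136), -1))) = Add(Mul(-3078121, Pow(4908122, -1)), Mul(Add(Add(404955, Mul(Add(43581, -659842), Pow(Add(666830, 24815), -1))), -637809), Pow(Add(-2363858, -1361136), -1))) = Add(Mul(-3078121, Rational(1, 4908122)), Mul(Add(Add(404955, Mul(-616261, Pow(691645, -1))), -637809), Pow(-3724994, -1))) = Add(Rational(-3078121, 4908122), Mul(Add(Add(404955, Mul(-616261, Rational(1, 691645))), -637809), Rational(-1, 3724994))) = Add(Rational(-3078121, 4908122), Mul(Add(Add(404955, Rational(-616261, 691645)), -637809), Rational(-1, 3724994))) = Add(Rational(-3078121, 4908122), Mul(Add(Rational(280084484714, 691645), -637809), Rational(-1, 3724994))) = Add(Rational(-3078121, 4908122), Mul(Rational(-161052921091, 691645), Rational(-1, 3724994))) = Add(Rational(-3078121, 4908122), Rational(161052921091, 2576373475130)) = Rational(-1784980478117407407, 3161288833375501465)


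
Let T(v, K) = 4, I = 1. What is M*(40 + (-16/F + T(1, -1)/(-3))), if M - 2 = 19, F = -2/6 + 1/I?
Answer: 308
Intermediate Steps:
F = 2/3 (F = -2/6 + 1/1 = -2*1/6 + 1*1 = -1/3 + 1 = 2/3 ≈ 0.66667)
M = 21 (M = 2 + 19 = 21)
M*(40 + (-16/F + T(1, -1)/(-3))) = 21*(40 + (-16/2/3 + 4/(-3))) = 21*(40 + (-16*3/2 + 4*(-1/3))) = 21*(40 + (-24 - 4/3)) = 21*(40 - 76/3) = 21*(44/3) = 308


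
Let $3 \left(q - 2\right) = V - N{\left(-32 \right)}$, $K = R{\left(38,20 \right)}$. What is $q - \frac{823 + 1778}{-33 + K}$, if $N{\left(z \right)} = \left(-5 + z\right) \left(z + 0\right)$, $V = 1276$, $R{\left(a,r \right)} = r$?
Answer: $\frac{9077}{39} \approx 232.74$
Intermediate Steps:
$K = 20$
$N{\left(z \right)} = z \left(-5 + z\right)$ ($N{\left(z \right)} = \left(-5 + z\right) z = z \left(-5 + z\right)$)
$q = \frac{98}{3}$ ($q = 2 + \frac{1276 - - 32 \left(-5 - 32\right)}{3} = 2 + \frac{1276 - \left(-32\right) \left(-37\right)}{3} = 2 + \frac{1276 - 1184}{3} = 2 + \frac{1}{3} \cdot 92 = 2 + \frac{92}{3} = \frac{98}{3} \approx 32.667$)
$q - \frac{823 + 1778}{-33 + K} = \frac{98}{3} - \frac{823 + 1778}{-33 + 20} = \frac{98}{3} - \frac{2601}{-13} = \frac{98}{3} - 2601 \left(- \frac{1}{13}\right) = \frac{98}{3} - - \frac{2601}{13} = \frac{98}{3} + \frac{2601}{13} = \frac{9077}{39}$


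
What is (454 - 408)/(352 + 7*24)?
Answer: 23/260 ≈ 0.088462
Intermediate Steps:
(454 - 408)/(352 + 7*24) = 46/(352 + 168) = 46/520 = 46*(1/520) = 23/260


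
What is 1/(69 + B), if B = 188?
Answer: 1/257 ≈ 0.0038911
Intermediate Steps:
1/(69 + B) = 1/(69 + 188) = 1/257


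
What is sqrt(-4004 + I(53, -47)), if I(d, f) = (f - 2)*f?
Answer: 9*I*sqrt(21) ≈ 41.243*I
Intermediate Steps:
I(d, f) = f*(-2 + f) (I(d, f) = (-2 + f)*f = f*(-2 + f))
sqrt(-4004 + I(53, -47)) = sqrt(-4004 - 47*(-2 - 47)) = sqrt(-4004 - 47*(-49)) = sqrt(-4004 + 2303) = sqrt(-1701) = 9*I*sqrt(21)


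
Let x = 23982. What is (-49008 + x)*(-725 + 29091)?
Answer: -709887516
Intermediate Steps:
(-49008 + x)*(-725 + 29091) = (-49008 + 23982)*(-725 + 29091) = -25026*28366 = -709887516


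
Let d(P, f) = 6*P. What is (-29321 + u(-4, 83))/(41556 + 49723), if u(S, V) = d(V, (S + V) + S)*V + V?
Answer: 12096/91279 ≈ 0.13252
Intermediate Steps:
u(S, V) = V + 6*V**2 (u(S, V) = (6*V)*V + V = 6*V**2 + V = V + 6*V**2)
(-29321 + u(-4, 83))/(41556 + 49723) = (-29321 + 83*(1 + 6*83))/(41556 + 49723) = (-29321 + 83*(1 + 498))/91279 = (-29321 + 83*499)*(1/91279) = (-29321 + 41417)*(1/91279) = 12096*(1/91279) = 12096/91279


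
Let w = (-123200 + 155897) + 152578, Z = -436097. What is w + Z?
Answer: -250822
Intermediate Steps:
w = 185275 (w = 32697 + 152578 = 185275)
w + Z = 185275 - 436097 = -250822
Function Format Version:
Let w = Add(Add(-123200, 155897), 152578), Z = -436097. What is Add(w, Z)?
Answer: -250822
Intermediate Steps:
w = 185275 (w = Add(32697, 152578) = 185275)
Add(w, Z) = Add(185275, -436097) = -250822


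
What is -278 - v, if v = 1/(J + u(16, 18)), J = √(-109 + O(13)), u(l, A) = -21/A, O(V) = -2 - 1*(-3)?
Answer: -1094444/3937 + 216*I*√3/3937 ≈ -277.99 + 0.095027*I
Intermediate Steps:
O(V) = 1 (O(V) = -2 + 3 = 1)
J = 6*I*√3 (J = √(-109 + 1) = √(-108) = 6*I*√3 ≈ 10.392*I)
v = 1/(-7/6 + 6*I*√3) (v = 1/(6*I*√3 - 21/18) = 1/(6*I*√3 - 21*1/18) = 1/(6*I*√3 - 7/6) = 1/(-7/6 + 6*I*√3) ≈ -0.010668 - 0.095027*I)
-278 - v = -278 - (-42/3937 - 216*I*√3/3937) = -278 + (42/3937 + 216*I*√3/3937) = -1094444/3937 + 216*I*√3/3937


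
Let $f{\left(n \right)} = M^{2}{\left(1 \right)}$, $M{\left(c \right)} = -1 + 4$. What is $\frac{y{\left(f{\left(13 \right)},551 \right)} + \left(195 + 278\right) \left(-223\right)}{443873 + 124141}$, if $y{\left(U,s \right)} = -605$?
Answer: $- \frac{53042}{284007} \approx -0.18676$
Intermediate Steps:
$M{\left(c \right)} = 3$
$f{\left(n \right)} = 9$ ($f{\left(n \right)} = 3^{2} = 9$)
$\frac{y{\left(f{\left(13 \right)},551 \right)} + \left(195 + 278\right) \left(-223\right)}{443873 + 124141} = \frac{-605 + \left(195 + 278\right) \left(-223\right)}{443873 + 124141} = \frac{-605 + 473 \left(-223\right)}{568014} = \left(-605 - 105479\right) \frac{1}{568014} = \left(-106084\right) \frac{1}{568014} = - \frac{53042}{284007}$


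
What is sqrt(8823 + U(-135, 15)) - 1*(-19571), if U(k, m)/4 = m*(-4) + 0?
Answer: 19571 + sqrt(8583) ≈ 19664.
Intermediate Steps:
U(k, m) = -16*m (U(k, m) = 4*(m*(-4) + 0) = 4*(-4*m + 0) = 4*(-4*m) = -16*m)
sqrt(8823 + U(-135, 15)) - 1*(-19571) = sqrt(8823 - 16*15) - 1*(-19571) = sqrt(8823 - 240) + 19571 = sqrt(8583) + 19571 = 19571 + sqrt(8583)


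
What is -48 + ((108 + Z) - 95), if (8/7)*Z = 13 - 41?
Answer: -119/2 ≈ -59.500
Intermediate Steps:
Z = -49/2 (Z = 7*(13 - 41)/8 = (7/8)*(-28) = -49/2 ≈ -24.500)
-48 + ((108 + Z) - 95) = -48 + ((108 - 49/2) - 95) = -48 + (167/2 - 95) = -48 - 23/2 = -119/2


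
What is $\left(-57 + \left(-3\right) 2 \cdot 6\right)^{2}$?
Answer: $8649$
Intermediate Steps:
$\left(-57 + \left(-3\right) 2 \cdot 6\right)^{2} = \left(-57 - 36\right)^{2} = \left(-93\right)^{2} = 8649$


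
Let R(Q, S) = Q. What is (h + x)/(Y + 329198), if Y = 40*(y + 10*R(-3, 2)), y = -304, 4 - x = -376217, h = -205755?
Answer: 85233/157919 ≈ 0.53973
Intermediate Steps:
x = 376221 (x = 4 - 1*(-376217) = 4 + 376217 = 376221)
Y = -13360 (Y = 40*(-304 + 10*(-3)) = 40*(-304 - 30) = 40*(-334) = -13360)
(h + x)/(Y + 329198) = (-205755 + 376221)/(-13360 + 329198) = 170466/315838 = 170466*(1/315838) = 85233/157919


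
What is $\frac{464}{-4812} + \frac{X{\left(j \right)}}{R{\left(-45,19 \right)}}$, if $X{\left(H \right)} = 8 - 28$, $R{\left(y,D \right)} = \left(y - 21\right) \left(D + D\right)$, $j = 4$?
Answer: $- \frac{7413}{83809} \approx -0.088451$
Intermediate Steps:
$R{\left(y,D \right)} = 2 D \left(-21 + y\right)$ ($R{\left(y,D \right)} = \left(-21 + y\right) 2 D = 2 D \left(-21 + y\right)$)
$X{\left(H \right)} = -20$ ($X{\left(H \right)} = 8 - 28 = -20$)
$\frac{464}{-4812} + \frac{X{\left(j \right)}}{R{\left(-45,19 \right)}} = \frac{464}{-4812} - \frac{20}{2 \cdot 19 \left(-21 - 45\right)} = 464 \left(- \frac{1}{4812}\right) - \frac{20}{2 \cdot 19 \left(-66\right)} = - \frac{116}{1203} - \frac{20}{-2508} = - \frac{116}{1203} - - \frac{5}{627} = - \frac{116}{1203} + \frac{5}{627} = - \frac{7413}{83809}$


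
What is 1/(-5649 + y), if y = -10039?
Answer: -1/15688 ≈ -6.3743e-5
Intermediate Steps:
1/(-5649 + y) = 1/(-5649 - 10039) = 1/(-15688) = -1/15688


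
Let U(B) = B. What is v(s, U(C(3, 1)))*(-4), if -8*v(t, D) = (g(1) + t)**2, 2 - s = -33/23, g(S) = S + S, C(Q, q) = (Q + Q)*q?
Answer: 15625/1058 ≈ 14.768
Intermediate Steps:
C(Q, q) = 2*Q*q (C(Q, q) = (2*Q)*q = 2*Q*q)
g(S) = 2*S
s = 79/23 (s = 2 - (-33)/23 = 2 - 1*(-33/23) = 2 + 33/23 = 79/23 ≈ 3.4348)
v(t, D) = -(2 + t)**2/8 (v(t, D) = -(2*1 + t)**2/8 = -(2 + t)**2/8)
v(s, U(C(3, 1)))*(-4) = -(2 + 79/23)**2/8*(-4) = -(125/23)**2/8*(-4) = -1/8*15625/529*(-4) = -15625/4232*(-4) = 15625/1058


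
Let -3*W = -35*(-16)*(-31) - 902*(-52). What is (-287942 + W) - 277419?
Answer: -575209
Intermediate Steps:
W = -9848 (W = -(-35*(-16)*(-31) - 902*(-52))/3 = -(560*(-31) - 1*(-46904))/3 = -(-17360 + 46904)/3 = -⅓*29544 = -9848)
(-287942 + W) - 277419 = (-287942 - 9848) - 277419 = -297790 - 277419 = -575209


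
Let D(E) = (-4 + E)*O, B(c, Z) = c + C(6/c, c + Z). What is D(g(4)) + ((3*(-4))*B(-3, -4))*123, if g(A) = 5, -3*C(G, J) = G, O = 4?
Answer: 3448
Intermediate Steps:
C(G, J) = -G/3
B(c, Z) = c - 2/c
D(E) = -16 + 4*E (D(E) = (-4 + E)*4 = -16 + 4*E)
D(g(4)) + ((3*(-4))*B(-3, -4))*123 = (-16 + 4*5) + ((3*(-4))*(-3 - 2/(-3)))*123 = (-16 + 20) - 12*(-3 - 2*(-1/3))*123 = 4 - 12*(-3 + 2/3)*123 = 4 - 12*(-7/3)*123 = 4 + 28*123 = 4 + 3444 = 3448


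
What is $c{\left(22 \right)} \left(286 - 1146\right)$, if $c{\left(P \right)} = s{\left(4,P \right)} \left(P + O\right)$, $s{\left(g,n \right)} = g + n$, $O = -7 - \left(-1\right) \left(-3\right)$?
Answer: $-268320$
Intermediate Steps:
$O = -10$ ($O = -7 - 3 = -10$)
$c{\left(P \right)} = \left(-10 + P\right) \left(4 + P\right)$ ($c{\left(P \right)} = \left(4 + P\right) \left(P - 10\right) = \left(4 + P\right) \left(-10 + P\right) = \left(-10 + P\right) \left(4 + P\right)$)
$c{\left(22 \right)} \left(286 - 1146\right) = \left(-10 + 22\right) \left(4 + 22\right) \left(286 - 1146\right) = 12 \cdot 26 \left(-860\right) = 312 \left(-860\right) = -268320$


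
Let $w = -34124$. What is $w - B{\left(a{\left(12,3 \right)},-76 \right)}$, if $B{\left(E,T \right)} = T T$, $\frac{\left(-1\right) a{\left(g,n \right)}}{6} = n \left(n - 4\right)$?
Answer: $-39900$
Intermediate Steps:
$a{\left(g,n \right)} = - 6 n \left(-4 + n\right)$ ($a{\left(g,n \right)} = - 6 n \left(n - 4\right) = - 6 n \left(-4 + n\right)$)
$B{\left(E,T \right)} = T^{2}$
$w - B{\left(a{\left(12,3 \right)},-76 \right)} = -34124 - \left(-76\right)^{2} = -34124 - 5776 = -39900$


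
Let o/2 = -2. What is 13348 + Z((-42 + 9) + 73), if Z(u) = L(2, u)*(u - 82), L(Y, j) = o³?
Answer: 16036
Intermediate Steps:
o = -4 (o = 2*(-2) = -4)
L(Y, j) = -64 (L(Y, j) = (-4)³ = -64)
Z(u) = 5248 - 64*u (Z(u) = -64*(u - 82) = -64*(-82 + u) = 5248 - 64*u)
13348 + Z((-42 + 9) + 73) = 13348 + (5248 - 64*((-42 + 9) + 73)) = 13348 + (5248 - 64*(-33 + 73)) = 13348 + (5248 - 64*40) = 13348 + (5248 - 2560) = 13348 + 2688 = 16036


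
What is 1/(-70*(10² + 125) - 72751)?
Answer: -1/88501 ≈ -1.1299e-5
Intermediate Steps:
1/(-70*(10² + 125) - 72751) = 1/(-70*(100 + 125) - 72751) = 1/(-70*225 - 72751) = 1/(-15750 - 72751) = 1/(-88501) = -1/88501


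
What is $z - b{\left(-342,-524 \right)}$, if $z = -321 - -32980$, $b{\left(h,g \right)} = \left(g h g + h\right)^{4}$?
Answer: $-77760858532238450563299861188477$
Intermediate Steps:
$b{\left(h,g \right)} = \left(h + h g^{2}\right)^{4}$ ($b{\left(h,g \right)} = \left(h g^{2} + h\right)^{4} = \left(h + h g^{2}\right)^{4}$)
$z = 32659$ ($z = -321 + 32980 = 32659$)
$z - b{\left(-342,-524 \right)} = 32659 - \left(-342\right)^{4} \left(1 + \left(-524\right)^{2}\right)^{4} = 32659 - 13680577296 \left(1 + 274576\right)^{4} = 32659 - 13680577296 \cdot 274577^{4} = 32659 - 13680577296 \cdot 5684033418310101887041 = 32659 - 77760858532238450563299861221136 = -77760858532238450563299861188477$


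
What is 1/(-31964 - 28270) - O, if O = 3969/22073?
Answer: -239090819/1329545082 ≈ -0.17983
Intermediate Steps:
O = 3969/22073 (O = 3969*(1/22073) = 3969/22073 ≈ 0.17981)
1/(-31964 - 28270) - O = 1/(-31964 - 28270) - 1*3969/22073 = 1/(-60234) - 3969/22073 = -1/60234 - 3969/22073 = -239090819/1329545082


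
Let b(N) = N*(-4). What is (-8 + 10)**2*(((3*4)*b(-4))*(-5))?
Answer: -3840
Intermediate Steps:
b(N) = -4*N
(-8 + 10)**2*(((3*4)*b(-4))*(-5)) = (-8 + 10)**2*(((3*4)*(-4*(-4)))*(-5)) = 2**2*((12*16)*(-5)) = 4*(192*(-5)) = 4*(-960) = -3840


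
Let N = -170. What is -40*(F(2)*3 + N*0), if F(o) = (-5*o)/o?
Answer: 600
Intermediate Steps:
F(o) = -5
-40*(F(2)*3 + N*0) = -40*(-5*3 - 170*0) = -40*(-15 + 0) = -40*(-15) = 600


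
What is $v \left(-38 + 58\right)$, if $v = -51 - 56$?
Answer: $-2140$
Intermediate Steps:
$v = -107$ ($v = -51 - 56 = -107$)
$v \left(-38 + 58\right) = - 107 \left(-38 + 58\right) = \left(-107\right) 20 = -2140$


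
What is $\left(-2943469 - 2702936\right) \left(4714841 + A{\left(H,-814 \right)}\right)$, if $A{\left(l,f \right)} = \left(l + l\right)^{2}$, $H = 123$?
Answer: $-26963599641585$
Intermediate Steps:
$A{\left(l,f \right)} = 4 l^{2}$ ($A{\left(l,f \right)} = \left(2 l\right)^{2} = 4 l^{2}$)
$\left(-2943469 - 2702936\right) \left(4714841 + A{\left(H,-814 \right)}\right) = \left(-2943469 - 2702936\right) \left(4714841 + 4 \cdot 123^{2}\right) = - 5646405 \left(4714841 + 4 \cdot 15129\right) = - 5646405 \left(4714841 + 60516\right) = \left(-5646405\right) 4775357 = -26963599641585$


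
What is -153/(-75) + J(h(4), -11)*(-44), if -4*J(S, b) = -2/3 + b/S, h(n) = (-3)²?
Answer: -4216/225 ≈ -18.738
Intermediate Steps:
h(n) = 9
J(S, b) = ⅙ - b/(4*S) (J(S, b) = -(-2/3 + b/S)/4 = -(-2*⅓ + b/S)/4 = -(-⅔ + b/S)/4 = ⅙ - b/(4*S))
-153/(-75) + J(h(4), -11)*(-44) = -153/(-75) + ((-¼*(-11) + (⅙)*9)/9)*(-44) = -153*(-1/75) + ((11/4 + 3/2)/9)*(-44) = 51/25 + ((⅑)*(17/4))*(-44) = 51/25 + (17/36)*(-44) = 51/25 - 187/9 = -4216/225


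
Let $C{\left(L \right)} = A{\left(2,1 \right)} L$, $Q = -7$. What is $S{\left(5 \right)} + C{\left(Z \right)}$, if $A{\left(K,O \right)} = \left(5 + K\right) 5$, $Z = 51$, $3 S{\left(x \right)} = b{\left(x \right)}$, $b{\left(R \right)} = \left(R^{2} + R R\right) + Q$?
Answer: $\frac{5398}{3} \approx 1799.3$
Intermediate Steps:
$b{\left(R \right)} = -7 + 2 R^{2}$ ($b{\left(R \right)} = \left(R^{2} + R R\right) - 7 = \left(R^{2} + R^{2}\right) - 7 = 2 R^{2} - 7 = -7 + 2 R^{2}$)
$S{\left(x \right)} = - \frac{7}{3} + \frac{2 x^{2}}{3}$ ($S{\left(x \right)} = \frac{-7 + 2 x^{2}}{3} = - \frac{7}{3} + \frac{2 x^{2}}{3}$)
$A{\left(K,O \right)} = 25 + 5 K$
$C{\left(L \right)} = 35 L$ ($C{\left(L \right)} = \left(25 + 5 \cdot 2\right) L = \left(25 + 10\right) L = 35 L$)
$S{\left(5 \right)} + C{\left(Z \right)} = \left(- \frac{7}{3} + \frac{2 \cdot 5^{2}}{3}\right) + 35 \cdot 51 = \left(- \frac{7}{3} + \frac{2}{3} \cdot 25\right) + 1785 = \left(- \frac{7}{3} + \frac{50}{3}\right) + 1785 = \frac{43}{3} + 1785 = \frac{5398}{3}$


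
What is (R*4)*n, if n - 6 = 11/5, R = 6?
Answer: 984/5 ≈ 196.80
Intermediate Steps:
n = 41/5 (n = 6 + 11/5 = 41/5 ≈ 8.2000)
(R*4)*n = (6*4)*(41/5) = 24*(41/5) = 984/5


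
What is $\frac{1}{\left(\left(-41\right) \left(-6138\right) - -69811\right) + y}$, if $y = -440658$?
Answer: $- \frac{1}{119189} \approx -8.39 \cdot 10^{-6}$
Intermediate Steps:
$\frac{1}{\left(\left(-41\right) \left(-6138\right) - -69811\right) + y} = \frac{1}{\left(\left(-41\right) \left(-6138\right) - -69811\right) - 440658} = \frac{1}{\left(251658 + 69811\right) - 440658} = \frac{1}{321469 - 440658} = \frac{1}{-119189} = - \frac{1}{119189}$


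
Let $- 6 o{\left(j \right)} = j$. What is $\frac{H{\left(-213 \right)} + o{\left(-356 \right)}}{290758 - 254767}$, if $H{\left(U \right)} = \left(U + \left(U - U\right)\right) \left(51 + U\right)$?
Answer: $\frac{103696}{107973} \approx 0.96039$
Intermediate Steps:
$o{\left(j \right)} = - \frac{j}{6}$
$H{\left(U \right)} = U \left(51 + U\right)$ ($H{\left(U \right)} = \left(U + 0\right) \left(51 + U\right) = U \left(51 + U\right)$)
$\frac{H{\left(-213 \right)} + o{\left(-356 \right)}}{290758 - 254767} = \frac{- 213 \left(51 - 213\right) - - \frac{178}{3}}{290758 - 254767} = \frac{\left(-213\right) \left(-162\right) + \frac{178}{3}}{35991} = \left(34506 + \frac{178}{3}\right) \frac{1}{35991} = \frac{103696}{3} \cdot \frac{1}{35991} = \frac{103696}{107973}$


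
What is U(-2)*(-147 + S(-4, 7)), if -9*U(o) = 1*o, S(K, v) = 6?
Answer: -94/3 ≈ -31.333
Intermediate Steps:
U(o) = -o/9
U(-2)*(-147 + S(-4, 7)) = (-⅑*(-2))*(-147 + 6) = (2/9)*(-141) = -94/3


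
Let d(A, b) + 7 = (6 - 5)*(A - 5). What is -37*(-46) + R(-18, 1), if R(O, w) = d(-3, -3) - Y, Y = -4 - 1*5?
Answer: 1696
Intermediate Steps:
d(A, b) = -12 + A (d(A, b) = -7 + (6 - 5)*(A - 5) = -7 + 1*(-5 + A) = -7 + (-5 + A) = -12 + A)
Y = -9 (Y = -4 - 5 = -9)
R(O, w) = -6 (R(O, w) = (-12 - 3) - 1*(-9) = -15 + 9 = -6)
-37*(-46) + R(-18, 1) = -37*(-46) - 6 = 1702 - 6 = 1696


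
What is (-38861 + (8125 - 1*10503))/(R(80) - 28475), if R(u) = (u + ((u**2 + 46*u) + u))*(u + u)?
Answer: -41239/1609925 ≈ -0.025615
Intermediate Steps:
R(u) = 2*u*(u**2 + 48*u) (R(u) = (u + (u**2 + 47*u))*(2*u) = (u**2 + 48*u)*(2*u) = 2*u*(u**2 + 48*u))
(-38861 + (8125 - 1*10503))/(R(80) - 28475) = (-38861 + (8125 - 1*10503))/(2*80**2*(48 + 80) - 28475) = (-38861 + (8125 - 10503))/(2*6400*128 - 28475) = (-38861 - 2378)/(1638400 - 28475) = -41239/1609925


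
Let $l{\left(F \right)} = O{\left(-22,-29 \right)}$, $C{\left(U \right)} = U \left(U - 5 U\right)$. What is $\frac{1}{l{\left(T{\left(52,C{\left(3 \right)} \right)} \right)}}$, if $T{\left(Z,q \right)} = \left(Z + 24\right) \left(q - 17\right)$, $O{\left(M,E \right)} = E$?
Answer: $- \frac{1}{29} \approx -0.034483$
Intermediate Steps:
$C{\left(U \right)} = - 4 U^{2}$ ($C{\left(U \right)} = U \left(- 4 U\right) = - 4 U^{2}$)
$T{\left(Z,q \right)} = \left(-17 + q\right) \left(24 + Z\right)$ ($T{\left(Z,q \right)} = \left(24 + Z\right) \left(-17 + q\right) = \left(-17 + q\right) \left(24 + Z\right)$)
$l{\left(F \right)} = -29$
$\frac{1}{l{\left(T{\left(52,C{\left(3 \right)} \right)} \right)}} = \frac{1}{-29} = - \frac{1}{29}$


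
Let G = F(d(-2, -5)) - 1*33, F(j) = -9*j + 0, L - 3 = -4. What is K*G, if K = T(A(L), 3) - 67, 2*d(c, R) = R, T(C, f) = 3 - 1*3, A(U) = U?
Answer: 1407/2 ≈ 703.50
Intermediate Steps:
L = -1 (L = 3 - 4 = -1)
T(C, f) = 0 (T(C, f) = 3 - 3 = 0)
d(c, R) = R/2
F(j) = -9*j
K = -67 (K = 0 - 67 = -67)
G = -21/2 (G = -9*(-5)/2 - 1*33 = -9*(-5/2) - 33 = 45/2 - 33 = -21/2 ≈ -10.500)
K*G = -67*(-21/2) = 1407/2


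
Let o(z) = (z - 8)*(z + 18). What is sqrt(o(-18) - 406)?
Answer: I*sqrt(406) ≈ 20.149*I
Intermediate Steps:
o(z) = (-8 + z)*(18 + z)
sqrt(o(-18) - 406) = sqrt((-144 + (-18)**2 + 10*(-18)) - 406) = sqrt((-144 + 324 - 180) - 406) = sqrt(0 - 406) = sqrt(-406) = I*sqrt(406)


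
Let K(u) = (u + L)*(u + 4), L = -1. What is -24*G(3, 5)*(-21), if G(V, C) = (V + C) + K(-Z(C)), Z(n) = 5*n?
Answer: 279216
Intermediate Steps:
K(u) = (-1 + u)*(4 + u) (K(u) = (u - 1)*(u + 4) = (-1 + u)*(4 + u))
G(V, C) = -4 + V - 14*C + 25*C² (G(V, C) = (V + C) + (-4 + (-5*C)² + 3*(-5*C)) = (C + V) + (-4 + (-5*C)² + 3*(-5*C)) = (C + V) + (-4 + 25*C² - 15*C) = (C + V) + (-4 - 15*C + 25*C²) = -4 + V - 14*C + 25*C²)
-24*G(3, 5)*(-21) = -24*(-4 + 3 - 14*5 + 25*5²)*(-21) = -24*(-4 + 3 - 70 + 25*25)*(-21) = -24*(-4 + 3 - 70 + 625)*(-21) = -24*554*(-21) = -13296*(-21) = 279216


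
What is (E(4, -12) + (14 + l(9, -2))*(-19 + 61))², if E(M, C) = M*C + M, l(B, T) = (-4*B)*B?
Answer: 170668096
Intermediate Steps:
l(B, T) = -4*B²
E(M, C) = M + C*M (E(M, C) = C*M + M = M + C*M)
(E(4, -12) + (14 + l(9, -2))*(-19 + 61))² = (4*(1 - 12) + (14 - 4*9²)*(-19 + 61))² = (4*(-11) + (14 - 4*81)*42)² = (-44 + (14 - 324)*42)² = (-44 - 310*42)² = (-44 - 13020)² = (-13064)² = 170668096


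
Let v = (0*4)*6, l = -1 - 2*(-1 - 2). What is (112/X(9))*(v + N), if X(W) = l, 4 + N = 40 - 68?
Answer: -3584/5 ≈ -716.80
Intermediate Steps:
N = -32 (N = -4 + (40 - 68) = -4 - 28 = -32)
l = 5 (l = -1 - 2*(-3) = -1 + 6 = 5)
X(W) = 5
v = 0 (v = 0*6 = 0)
(112/X(9))*(v + N) = (112/5)*(0 - 32) = (112*(⅕))*(-32) = (112/5)*(-32) = -3584/5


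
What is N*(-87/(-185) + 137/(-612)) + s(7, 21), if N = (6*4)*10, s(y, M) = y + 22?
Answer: 166319/1887 ≈ 88.139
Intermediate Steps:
s(y, M) = 22 + y
N = 240 (N = 24*10 = 240)
N*(-87/(-185) + 137/(-612)) + s(7, 21) = 240*(-87/(-185) + 137/(-612)) + (22 + 7) = 240*(-87*(-1/185) + 137*(-1/612)) + 29 = 240*(87/185 - 137/612) + 29 = 240*(27899/113220) + 29 = 111596/1887 + 29 = 166319/1887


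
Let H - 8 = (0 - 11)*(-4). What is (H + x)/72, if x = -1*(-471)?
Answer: 523/72 ≈ 7.2639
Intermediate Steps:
H = 52 (H = 8 + (0 - 11)*(-4) = 8 - 11*(-4) = 8 + 44 = 52)
x = 471
(H + x)/72 = (52 + 471)/72 = 523*(1/72) = 523/72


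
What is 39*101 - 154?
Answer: 3785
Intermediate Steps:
39*101 - 154 = 3939 - 154 = 3785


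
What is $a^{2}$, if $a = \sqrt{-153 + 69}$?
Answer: $-84$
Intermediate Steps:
$a = 2 i \sqrt{21}$ ($a = \sqrt{-84} = 2 i \sqrt{21} \approx 9.1651 i$)
$a^{2} = \left(2 i \sqrt{21}\right)^{2} = -84$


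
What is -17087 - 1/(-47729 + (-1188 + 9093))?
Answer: -680472687/39824 ≈ -17087.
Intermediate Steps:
-17087 - 1/(-47729 + (-1188 + 9093)) = -17087 - 1/(-47729 + 7905) = -17087 - 1/(-39824) = -17087 - 1*(-1/39824) = -17087 + 1/39824 = -680472687/39824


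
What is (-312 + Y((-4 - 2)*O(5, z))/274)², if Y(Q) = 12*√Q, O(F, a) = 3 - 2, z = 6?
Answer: 1827049320/18769 - 3744*I*√6/137 ≈ 97344.0 - 66.941*I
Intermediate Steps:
O(F, a) = 1
(-312 + Y((-4 - 2)*O(5, z))/274)² = (-312 + (12*√((-4 - 2)*1))/274)² = (-312 + (12*√(-6*1))*(1/274))² = (-312 + (12*√(-6))*(1/274))² = (-312 + (12*(I*√6))*(1/274))² = (-312 + (12*I*√6)*(1/274))² = (-312 + 6*I*√6/137)²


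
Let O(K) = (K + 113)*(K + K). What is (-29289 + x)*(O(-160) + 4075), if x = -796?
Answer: -575074775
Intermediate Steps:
O(K) = 2*K*(113 + K) (O(K) = (113 + K)*(2*K) = 2*K*(113 + K))
(-29289 + x)*(O(-160) + 4075) = (-29289 - 796)*(2*(-160)*(113 - 160) + 4075) = -30085*(2*(-160)*(-47) + 4075) = -30085*(15040 + 4075) = -30085*19115 = -575074775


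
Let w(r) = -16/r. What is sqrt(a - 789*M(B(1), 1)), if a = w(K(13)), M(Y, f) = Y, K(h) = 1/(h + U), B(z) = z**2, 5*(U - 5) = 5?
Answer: I*sqrt(1093) ≈ 33.061*I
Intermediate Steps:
U = 6 (U = 5 + (1/5)*5 = 5 + 1 = 6)
K(h) = 1/(6 + h) (K(h) = 1/(h + 6) = 1/(6 + h))
a = -304 (a = -16/(1/(6 + 13)) = -16/(1/19) = -16/1/19 = -16*19 = -304)
sqrt(a - 789*M(B(1), 1)) = sqrt(-304 - 789*1**2) = sqrt(-304 - 789*1) = sqrt(-304 - 789) = sqrt(-1093) = I*sqrt(1093)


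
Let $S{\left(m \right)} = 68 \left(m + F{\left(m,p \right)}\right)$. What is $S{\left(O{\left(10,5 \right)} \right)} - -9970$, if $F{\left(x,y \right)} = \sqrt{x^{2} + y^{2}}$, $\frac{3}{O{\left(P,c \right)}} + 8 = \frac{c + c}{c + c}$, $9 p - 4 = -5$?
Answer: $\frac{69586}{7} + \frac{68 \sqrt{778}}{63} \approx 9971.0$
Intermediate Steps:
$p = - \frac{1}{9}$ ($p = \frac{4}{9} + \frac{1}{9} \left(-5\right) = \frac{4}{9} - \frac{5}{9} = - \frac{1}{9} \approx -0.11111$)
$O{\left(P,c \right)} = - \frac{3}{7}$ ($O{\left(P,c \right)} = \frac{3}{-8 + \frac{c + c}{c + c}} = \frac{3}{-8 + \frac{2 c}{2 c}} = \frac{3}{-8 + 2 c \frac{1}{2 c}} = \frac{3}{-8 + 1} = \frac{3}{-7} = 3 \left(- \frac{1}{7}\right) = - \frac{3}{7}$)
$S{\left(m \right)} = 68 m + 68 \sqrt{\frac{1}{81} + m^{2}}$ ($S{\left(m \right)} = 68 \left(m + \sqrt{m^{2} + \left(- \frac{1}{9}\right)^{2}}\right) = 68 \left(m + \sqrt{m^{2} + \frac{1}{81}}\right) = 68 \left(m + \sqrt{\frac{1}{81} + m^{2}}\right) = 68 m + 68 \sqrt{\frac{1}{81} + m^{2}}$)
$S{\left(O{\left(10,5 \right)} \right)} - -9970 = \left(68 \left(- \frac{3}{7}\right) + \frac{68 \sqrt{1 + 81 \left(- \frac{3}{7}\right)^{2}}}{9}\right) - -9970 = \left(- \frac{204}{7} + \frac{68 \sqrt{1 + 81 \cdot \frac{9}{49}}}{9}\right) + 9970 = \left(- \frac{204}{7} + \frac{68 \sqrt{1 + \frac{729}{49}}}{9}\right) + 9970 = \left(- \frac{204}{7} + \frac{68 \sqrt{\frac{778}{49}}}{9}\right) + 9970 = \left(- \frac{204}{7} + \frac{68 \frac{\sqrt{778}}{7}}{9}\right) + 9970 = \left(- \frac{204}{7} + \frac{68 \sqrt{778}}{63}\right) + 9970 = \frac{69586}{7} + \frac{68 \sqrt{778}}{63}$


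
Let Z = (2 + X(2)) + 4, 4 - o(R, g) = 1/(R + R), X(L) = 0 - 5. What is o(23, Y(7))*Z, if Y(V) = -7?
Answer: 183/46 ≈ 3.9783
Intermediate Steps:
X(L) = -5
o(R, g) = 4 - 1/(2*R) (o(R, g) = 4 - 1/(R + R) = 4 - 1/(2*R))
Z = 1 (Z = (2 - 5) + 4 = -3 + 4 = 1)
o(23, Y(7))*Z = (4 - ½/23)*1 = (4 - ½*1/23)*1 = (4 - 1/46)*1 = (183/46)*1 = 183/46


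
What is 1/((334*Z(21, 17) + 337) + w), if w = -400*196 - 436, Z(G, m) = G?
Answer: -1/71485 ≈ -1.3989e-5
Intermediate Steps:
w = -78836 (w = -78400 - 436 = -78836)
1/((334*Z(21, 17) + 337) + w) = 1/((334*21 + 337) - 78836) = 1/((7014 + 337) - 78836) = 1/(7351 - 78836) = 1/(-71485) = -1/71485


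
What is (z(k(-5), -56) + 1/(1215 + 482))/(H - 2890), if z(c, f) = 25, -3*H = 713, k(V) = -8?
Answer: -127278/15922951 ≈ -0.0079934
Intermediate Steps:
H = -713/3 (H = -⅓*713 = -713/3 ≈ -237.67)
(z(k(-5), -56) + 1/(1215 + 482))/(H - 2890) = (25 + 1/(1215 + 482))/(-713/3 - 2890) = (25 + 1/1697)/(-9383/3) = (25 + 1/1697)*(-3/9383) = (42426/1697)*(-3/9383) = -127278/15922951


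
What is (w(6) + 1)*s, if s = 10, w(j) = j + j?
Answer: 130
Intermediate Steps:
w(j) = 2*j
(w(6) + 1)*s = (2*6 + 1)*10 = (12 + 1)*10 = 13*10 = 130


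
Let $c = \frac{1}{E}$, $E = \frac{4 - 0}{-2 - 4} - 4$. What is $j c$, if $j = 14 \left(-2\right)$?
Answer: $6$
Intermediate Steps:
$E = - \frac{14}{3}$ ($E = \frac{4 + 0}{-6} - 4 = 4 \left(- \frac{1}{6}\right) - 4 = - \frac{2}{3} - 4 = - \frac{14}{3} \approx -4.6667$)
$j = -28$
$c = - \frac{3}{14}$ ($c = \frac{1}{- \frac{14}{3}} = - \frac{3}{14} \approx -0.21429$)
$j c = \left(-28\right) \left(- \frac{3}{14}\right) = 6$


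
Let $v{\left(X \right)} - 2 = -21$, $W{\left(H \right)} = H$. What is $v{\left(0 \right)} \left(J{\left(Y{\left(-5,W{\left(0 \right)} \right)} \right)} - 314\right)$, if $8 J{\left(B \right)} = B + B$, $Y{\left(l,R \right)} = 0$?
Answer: $5966$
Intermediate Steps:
$v{\left(X \right)} = -19$ ($v{\left(X \right)} = 2 - 21 = -19$)
$J{\left(B \right)} = \frac{B}{4}$ ($J{\left(B \right)} = \frac{B + B}{8} = \frac{2 B}{8} = \frac{B}{4}$)
$v{\left(0 \right)} \left(J{\left(Y{\left(-5,W{\left(0 \right)} \right)} \right)} - 314\right) = - 19 \left(\frac{1}{4} \cdot 0 - 314\right) = - 19 \left(0 - 314\right) = \left(-19\right) \left(-314\right) = 5966$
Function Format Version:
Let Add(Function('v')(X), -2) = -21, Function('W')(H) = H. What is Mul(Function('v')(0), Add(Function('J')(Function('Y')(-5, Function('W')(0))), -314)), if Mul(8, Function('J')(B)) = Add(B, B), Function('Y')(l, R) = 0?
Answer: 5966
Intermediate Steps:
Function('v')(X) = -19 (Function('v')(X) = Add(2, -21) = -19)
Function('J')(B) = Mul(Rational(1, 4), B) (Function('J')(B) = Mul(Rational(1, 8), Add(B, B)) = Mul(Rational(1, 8), Mul(2, B)) = Mul(Rational(1, 4), B))
Mul(Function('v')(0), Add(Function('J')(Function('Y')(-5, Function('W')(0))), -314)) = Mul(-19, Add(Mul(Rational(1, 4), 0), -314)) = Mul(-19, Add(0, -314)) = Mul(-19, -314) = 5966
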